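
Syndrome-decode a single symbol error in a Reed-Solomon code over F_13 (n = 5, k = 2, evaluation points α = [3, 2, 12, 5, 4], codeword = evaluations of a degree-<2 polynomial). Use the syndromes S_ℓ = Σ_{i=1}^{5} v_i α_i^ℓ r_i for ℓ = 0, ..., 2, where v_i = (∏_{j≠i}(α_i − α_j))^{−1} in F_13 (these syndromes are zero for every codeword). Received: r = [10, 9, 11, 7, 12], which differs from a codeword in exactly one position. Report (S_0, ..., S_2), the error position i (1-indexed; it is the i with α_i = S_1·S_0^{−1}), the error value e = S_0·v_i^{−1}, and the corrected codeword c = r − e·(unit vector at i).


S = (4, 12, 10), error at position 1, error magnitude e = 6, c = [4, 9, 11, 7, 12].

Step 1: column multipliers v_i = (∏_{j≠i}(α_i − α_j))^{−1} mod 13.
  i = 1 (α = 3): (3−2)(3−12)(3−5)(3−4) = 1·(−9)·(−2)·(−1) = −18 ≡ 8, so v_1 = 8^{−1} = 5 (mod 13).
  i = 2 (α = 2): (2−3)(2−12)(2−5)(2−4) = (−1)·(−10)·(−3)·(−2) = 60 ≡ 8, so v_2 = 8^{−1} = 5 (mod 13).
  i = 3 (α = 12): (12−3)(12−2)(12−5)(12−4) = 9·10·7·8 = 5040 ≡ 9, so v_3 = 9^{−1} = 3 (mod 13).
  i = 4 (α = 5): (5−3)(5−2)(5−12)(5−4) = 2·3·(−7)·1 = −42 ≡ 10, so v_4 = 10^{−1} = 4 (mod 13).
  i = 5 (α = 4): (4−3)(4−2)(4−12)(4−5) = 1·2·(−8)·(−1) = 16 ≡ 3, so v_5 = 3^{−1} = 9 (mod 13).
  v = [5, 5, 3, 4, 9].
Step 2: syndromes of r = [10, 9, 11, 7, 12] (all sums mod 13).
  S_0 = Σ v_i r_i = 5·10 + 5·9 + 3·11 + 4·7 + 9·12 = 264 ≡ 4.
  S_1 = Σ v_i α_i r_i = 5·3·10 + 5·2·9 + 3·12·11 + 4·5·7 + 9·4·12 = 1208 ≡ 12.
  α_i^2 mod 13 = [9, 4, 1, 12, 3].
  S_2 = Σ v_i α_i^2 r_i = 5·9·10 + 5·4·9 + 3·1·11 + 4·12·7 + 9·3·12 = 1323 ≡ 10.
  S = (4, 12, 10) ≠ 0, so r is not a codeword (an error is present).
Step 3: locate the error. For a single error e at position i, S_ℓ = v_i·e·α_i^ℓ, so α_err = S_1/S_0.
  S_0^{−1} = 4^{−1} = 10 (mod 13), so α_err = 12·10 = 120 ≡ 3 = α_1. Error position i = 1.
  Consistency check: S_2/S_1 = 10·12 = 120 ≡ 3 = α_err ✓ (single-error assumption holds).
Step 4: error magnitude e = S_0/v_1 = S_0·∏_{j≠1}(α_1 − α_j) = 4·8 = 32 ≡ 6 (mod 13).
Step 5: correct position 1: c_1 = r_1 − e = 10 − 6 ≡ 4 (mod 13). Hence c = [4, 9, 11, 7, 12].
  Check: interpolating c through the α_i gives m(x) = 6 + 8·x (degree < 2) with m(α_i) = c_i for every i, so c is indeed a codeword.


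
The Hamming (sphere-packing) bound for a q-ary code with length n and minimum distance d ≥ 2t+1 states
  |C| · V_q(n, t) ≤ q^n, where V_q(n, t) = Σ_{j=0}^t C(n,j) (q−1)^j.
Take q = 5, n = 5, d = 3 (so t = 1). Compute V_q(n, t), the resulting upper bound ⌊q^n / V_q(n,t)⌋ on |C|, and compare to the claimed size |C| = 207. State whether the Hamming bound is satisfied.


V_q(n, t) = 21, q^n = 3125, Hamming bound = 148, |C| = 207 > bound (violated).

Step 1: Compute V_q(n, t) = Σ_{j=0}^1 C(n, j) (q−1)^j.
  j = 0: C(5,0)·(4)^0 = 1·1 = 1.
  j = 1: C(5,1)·(4)^1 = 5·4 = 20.
  V_q(n, t) = 1 + 20 = 21.
Step 2: q^n = 5^5 = 3125.
Step 3: Hamming bound ⌊q^n / V_q(n,t)⌋ = ⌊3125/21⌋ = 148.
Step 4: Compare |C| = 207 to 148: violated.
The claimed |C| lies above the Hamming bound, so no 5-ary code of length 5 with d ≥ 3 can have 207 codewords.


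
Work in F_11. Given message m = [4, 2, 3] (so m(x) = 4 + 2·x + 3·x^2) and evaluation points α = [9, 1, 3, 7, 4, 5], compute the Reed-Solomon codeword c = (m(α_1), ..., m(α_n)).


c = [1, 9, 4, 0, 5, 1]

Message polynomial: m(x) = 4 + 2·x + 3·x^2 (mod 11).
For each evaluation point α_i, compute m(α_i) mod 11:
  α_1 = 9: Horner steps 3 → 7 → 1, so m(9) = 1.
  α_2 = 1: Horner steps 3 → 5 → 9, so m(1) = 9.
  α_3 = 3: Horner steps 3 → 0 → 4, so m(3) = 4.
  α_4 = 7: Horner steps 3 → 1 → 0, so m(7) = 0.
  α_5 = 4: Horner steps 3 → 3 → 5, so m(4) = 5.
  α_6 = 5: Horner steps 3 → 6 → 1, so m(5) = 1.
Codeword c = [1, 9, 4, 0, 5, 1] ∈ F_11^6.


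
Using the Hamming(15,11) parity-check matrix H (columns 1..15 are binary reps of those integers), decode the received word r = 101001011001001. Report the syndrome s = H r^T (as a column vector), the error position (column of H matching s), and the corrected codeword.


s = (0, 1, 1, 0)^T, error position = 6, corrected codeword c = 101000011001001

Compute s = H r^T mod 2 one row at a time:
  s_1 = 1 + 1 + 0 + 0 + 1 + 0 + 0 + 1 = 4 ≡ 0 (mod 2).
  s_2 = 0 + 0 + 1 + 0 + 1 + 0 + 0 + 1 = 3 ≡ 1 (mod 2).
  s_3 = 0 + 1 + 1 + 0 + 0 + 0 + 0 + 1 = 3 ≡ 1 (mod 2).
  s_4 = 1 + 1 + 0 + 0 + 1 + 0 + 0 + 1 = 4 ≡ 0 (mod 2).
s = (0, 1, 1, 0)^T — this equals column 6 of H (binary 0110), so error is at position 6.
Correct: flip bit 6 of r = 101001011001001 to get c = 101000011001001.


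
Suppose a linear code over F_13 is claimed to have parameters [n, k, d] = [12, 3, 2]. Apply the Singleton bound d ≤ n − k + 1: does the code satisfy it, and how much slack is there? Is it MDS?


Singleton RHS = n − k + 1 = 10, slack = 8, bound satisfied, not MDS.

Singleton bound: d ≤ n − k + 1.
Here n = 12, k = 3, so n − k + 1 = 10.
Given d = 2, check d ≤ 10: YES.
Slack = (n − k + 1) − d = 8.
The code is NOT MDS (slack = 8 > 0).
Description: the claimed parameters are [12, 3, 2]_13; such a code would be non-MDS.


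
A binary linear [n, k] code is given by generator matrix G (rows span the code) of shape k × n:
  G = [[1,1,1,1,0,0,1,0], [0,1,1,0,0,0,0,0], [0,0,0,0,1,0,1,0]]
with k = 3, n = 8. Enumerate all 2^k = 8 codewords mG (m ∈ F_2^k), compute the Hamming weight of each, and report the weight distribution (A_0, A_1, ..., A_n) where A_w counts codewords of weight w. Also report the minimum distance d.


Weight distribution: A_0 = 1, A_2 = 2, A_3 = 2, A_4 = 1, A_5 = 2. Minimum distance d = 2.

Enumerate all 2^3 = 8 messages m ∈ F_2^3.
For each, compute codeword c = mG in F_2^8, then tally its weight.
  m = 000 → c = 00000000, weight = 0.
  m = 100 → c = 11110010, weight = 5.
  m = 010 → c = 01100000, weight = 2.
  m = 110 → c = 10010010, weight = 3.
  m = 001 → c = 00001010, weight = 2.
  m = 101 → c = 11111000, weight = 5.
  m = 011 → c = 01101010, weight = 4.
  m = 111 → c = 10011000, weight = 3.
Tally weights:
  weight 0: 1 codewords.
  weight 2: 2 codewords.
  weight 3: 2 codewords.
  weight 4: 1 codewords.
  weight 5: 2 codewords.
Minimum distance d = smallest w > 0 with A_w > 0 = 2.
Sanity: Σ A_w = 8 = 2^3 = 8 ✓.


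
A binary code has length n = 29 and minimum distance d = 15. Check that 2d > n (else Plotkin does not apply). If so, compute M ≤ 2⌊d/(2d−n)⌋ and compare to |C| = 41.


Plotkin bound M ≤ 30; given |C| = 41 > bound (violated).

Check applicability: 2d = 30, n = 29.
2d − n = 1 > 0, so Plotkin applies.
Compute d/(2d−n) = 15/1 ≈ 15.0000.
⌊d/(2d−n)⌋ = 15.
Plotkin bound: M ≤ 2·15 = 30.
Given |C| = 41, check: VIOLATED.
This |C| is above the Plotkin bound, so no binary code with n = 29, d = 15 and 41 codewords exists.


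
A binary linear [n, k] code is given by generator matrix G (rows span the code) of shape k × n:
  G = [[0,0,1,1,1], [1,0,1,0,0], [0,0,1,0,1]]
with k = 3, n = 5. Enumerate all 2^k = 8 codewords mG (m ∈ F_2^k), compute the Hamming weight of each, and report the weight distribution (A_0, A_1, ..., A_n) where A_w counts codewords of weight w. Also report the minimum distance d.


Weight distribution: A_0 = 1, A_1 = 1, A_2 = 3, A_3 = 3. Minimum distance d = 1.

Enumerate all 2^3 = 8 messages m ∈ F_2^3.
For each, compute codeword c = mG in F_2^5, then tally its weight.
  m = 000 → c = 00000, weight = 0.
  m = 100 → c = 00111, weight = 3.
  m = 010 → c = 10100, weight = 2.
  m = 110 → c = 10011, weight = 3.
  m = 001 → c = 00101, weight = 2.
  m = 101 → c = 00010, weight = 1.
  m = 011 → c = 10001, weight = 2.
  m = 111 → c = 10110, weight = 3.
Tally weights:
  weight 0: 1 codewords.
  weight 1: 1 codewords.
  weight 2: 3 codewords.
  weight 3: 3 codewords.
Minimum distance d = smallest w > 0 with A_w > 0 = 1.
Sanity: Σ A_w = 8 = 2^3 = 8 ✓.


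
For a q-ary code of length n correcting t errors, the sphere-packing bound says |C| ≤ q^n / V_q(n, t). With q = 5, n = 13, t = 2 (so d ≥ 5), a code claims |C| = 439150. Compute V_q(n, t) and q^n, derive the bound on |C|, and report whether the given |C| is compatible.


V_q(n, t) = 1301, q^n = 1220703125, Hamming bound = 938280, |C| = 439150 ≤ bound (satisfied).

Step 1: Compute V_q(n, t) = Σ_{j=0}^2 C(n, j) (q−1)^j.
  j = 0: C(13,0)·(4)^0 = 1·1 = 1.
  j = 1: C(13,1)·(4)^1 = 13·4 = 52.
  j = 2: C(13,2)·(4)^2 = 78·16 = 1248.
  V_q(n, t) = 1 + 52 + 1248 = 1301.
Step 2: q^n = 5^13 = 1220703125.
Step 3: Hamming bound ⌊q^n / V_q(n,t)⌋ = ⌊1220703125/1301⌋ = 938280.
Step 4: Compare |C| = 439150 to 938280: satisfied.
The claimed |C| lies below the Hamming bound.


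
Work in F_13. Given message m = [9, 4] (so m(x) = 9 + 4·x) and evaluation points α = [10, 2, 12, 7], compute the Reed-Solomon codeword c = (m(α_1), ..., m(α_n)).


c = [10, 4, 5, 11]

Message polynomial: m(x) = 9 + 4·x (mod 13).
For each evaluation point α_i, compute m(α_i) mod 13:
  α_1 = 10: Horner steps 4 → 10, so m(10) = 10.
  α_2 = 2: Horner steps 4 → 4, so m(2) = 4.
  α_3 = 12: Horner steps 4 → 5, so m(12) = 5.
  α_4 = 7: Horner steps 4 → 11, so m(7) = 11.
Codeword c = [10, 4, 5, 11] ∈ F_13^4.


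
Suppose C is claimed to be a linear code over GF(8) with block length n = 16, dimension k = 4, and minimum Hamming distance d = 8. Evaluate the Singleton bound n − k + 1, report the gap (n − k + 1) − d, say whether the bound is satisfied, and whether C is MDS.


Singleton RHS = n − k + 1 = 13, slack = 5, bound satisfied, not MDS.

Singleton bound: d ≤ n − k + 1.
Here n = 16, k = 4, so n − k + 1 = 13.
Given d = 8, check d ≤ 13: YES.
Slack = (n − k + 1) − d = 5.
The code is NOT MDS (slack = 5 > 0).
Description: the claimed parameters are [16, 4, 8]_8; such a code would be non-MDS.


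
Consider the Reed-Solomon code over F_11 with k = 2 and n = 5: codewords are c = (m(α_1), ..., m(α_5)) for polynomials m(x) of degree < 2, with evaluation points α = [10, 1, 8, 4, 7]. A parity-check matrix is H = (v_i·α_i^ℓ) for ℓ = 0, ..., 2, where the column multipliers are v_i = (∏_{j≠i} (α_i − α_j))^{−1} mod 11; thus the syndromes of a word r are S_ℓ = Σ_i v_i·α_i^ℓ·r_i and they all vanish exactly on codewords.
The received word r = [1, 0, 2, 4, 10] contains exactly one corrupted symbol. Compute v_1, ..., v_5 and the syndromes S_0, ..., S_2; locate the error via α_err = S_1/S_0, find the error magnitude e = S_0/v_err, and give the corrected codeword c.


S = (9, 8, 1), error at position 5, error magnitude e = 2, c = [1, 0, 2, 4, 8].

Step 1: column multipliers v_i = (∏_{j≠i}(α_i − α_j))^{−1} mod 11.
  i = 1 (α = 10): (10−1)(10−8)(10−4)(10−7) = 9·2·6·3 = 324 ≡ 5, so v_1 = 5^{−1} = 9 (mod 11).
  i = 2 (α = 1): (1−10)(1−8)(1−4)(1−7) = (−9)·(−7)·(−3)·(−6) = 1134 ≡ 1, so v_2 = 1^{−1} = 1 (mod 11).
  i = 3 (α = 8): (8−10)(8−1)(8−4)(8−7) = (−2)·7·4·1 = −56 ≡ 10, so v_3 = 10^{−1} = 10 (mod 11).
  i = 4 (α = 4): (4−10)(4−1)(4−8)(4−7) = (−6)·3·(−4)·(−3) = −216 ≡ 4, so v_4 = 4^{−1} = 3 (mod 11).
  i = 5 (α = 7): (7−10)(7−1)(7−8)(7−4) = (−3)·6·(−1)·3 = 54 ≡ 10, so v_5 = 10^{−1} = 10 (mod 11).
  v = [9, 1, 10, 3, 10].
Step 2: syndromes of r = [1, 0, 2, 4, 10] (all sums mod 11).
  S_0 = Σ v_i r_i = 9·1 + 1·0 + 10·2 + 3·4 + 10·10 = 141 ≡ 9.
  S_1 = Σ v_i α_i r_i = 9·10·1 + 1·1·0 + 10·8·2 + 3·4·4 + 10·7·10 = 998 ≡ 8.
  α_i^2 mod 11 = [1, 1, 9, 5, 5].
  S_2 = Σ v_i α_i^2 r_i = 9·1·1 + 1·1·0 + 10·9·2 + 3·5·4 + 10·5·10 = 749 ≡ 1.
  S = (9, 8, 1) ≠ 0, so r is not a codeword (an error is present).
Step 3: locate the error. For a single error e at position i, S_ℓ = v_i·e·α_i^ℓ, so α_err = S_1/S_0.
  S_0^{−1} = 9^{−1} = 5 (mod 11), so α_err = 8·5 = 40 ≡ 7 = α_5. Error position i = 5.
  Consistency check: S_2/S_1 = 1·7 = 7 ≡ 7 = α_err ✓ (single-error assumption holds).
Step 4: error magnitude e = S_0/v_5 = S_0·∏_{j≠5}(α_5 − α_j) = 9·10 = 90 ≡ 2 (mod 11).
Step 5: correct position 5: c_5 = r_5 − e = 10 − 2 ≡ 8 (mod 11). Hence c = [1, 0, 2, 4, 8].
  Check: interpolating c through the α_i gives m(x) = 6 + 5·x (degree < 2) with m(α_i) = c_i for every i, so c is indeed a codeword.


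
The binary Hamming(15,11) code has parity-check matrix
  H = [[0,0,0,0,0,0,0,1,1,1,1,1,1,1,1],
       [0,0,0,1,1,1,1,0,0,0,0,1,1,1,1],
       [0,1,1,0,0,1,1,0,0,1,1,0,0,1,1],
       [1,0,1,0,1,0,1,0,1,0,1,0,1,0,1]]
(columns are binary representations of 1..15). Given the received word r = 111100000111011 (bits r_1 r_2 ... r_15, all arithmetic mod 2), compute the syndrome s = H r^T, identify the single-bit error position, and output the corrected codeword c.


s = (1, 0, 0, 0)^T, error position = 8, corrected codeword c = 111100010111011

Compute s = H r^T mod 2 one row at a time:
  s_1 = 0 + 0 + 1 + 1 + 1 + 0 + 1 + 1 = 5 ≡ 1 (mod 2).
  s_2 = 1 + 0 + 0 + 0 + 1 + 0 + 1 + 1 = 4 ≡ 0 (mod 2).
  s_3 = 1 + 1 + 0 + 0 + 1 + 1 + 1 + 1 = 6 ≡ 0 (mod 2).
  s_4 = 1 + 1 + 0 + 0 + 0 + 1 + 0 + 1 = 4 ≡ 0 (mod 2).
s = (1, 0, 0, 0)^T — this equals column 8 of H (binary 1000), so error is at position 8.
Correct: flip bit 8 of r = 111100000111011 to get c = 111100010111011.


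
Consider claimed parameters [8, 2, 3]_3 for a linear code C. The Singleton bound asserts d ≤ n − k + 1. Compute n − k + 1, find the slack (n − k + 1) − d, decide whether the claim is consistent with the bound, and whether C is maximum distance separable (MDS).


Singleton RHS = n − k + 1 = 7, slack = 4, bound satisfied, not MDS.

Singleton bound: d ≤ n − k + 1.
Here n = 8, k = 2, so n − k + 1 = 7.
Given d = 3, check d ≤ 7: YES.
Slack = (n − k + 1) − d = 4.
The code is NOT MDS (slack = 4 > 0).
Description: the claimed parameters are [8, 2, 3]_3; such a code would be non-MDS.


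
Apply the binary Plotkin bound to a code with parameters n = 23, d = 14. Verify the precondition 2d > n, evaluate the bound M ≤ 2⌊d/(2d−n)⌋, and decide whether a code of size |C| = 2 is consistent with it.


Plotkin bound M ≤ 4; given |C| = 2 ≤ bound (satisfied).

Check applicability: 2d = 28, n = 23.
2d − n = 5 > 0, so Plotkin applies.
Compute d/(2d−n) = 14/5 ≈ 2.8000.
⌊d/(2d−n)⌋ = 2.
Plotkin bound: M ≤ 2·2 = 4.
Given |C| = 2, check: satisfied.
This |C| is below the Plotkin bound.


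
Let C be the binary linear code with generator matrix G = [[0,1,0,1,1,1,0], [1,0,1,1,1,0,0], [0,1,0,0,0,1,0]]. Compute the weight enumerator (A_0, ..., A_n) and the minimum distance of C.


Weight distribution: A_0 = 1, A_2 = 3, A_4 = 3, A_6 = 1. Minimum distance d = 2.

Enumerate all 2^3 = 8 messages m ∈ F_2^3.
For each, compute codeword c = mG in F_2^7, then tally its weight.
  m = 000 → c = 0000000, weight = 0.
  m = 100 → c = 0101110, weight = 4.
  m = 010 → c = 1011100, weight = 4.
  m = 110 → c = 1110010, weight = 4.
  m = 001 → c = 0100010, weight = 2.
  m = 101 → c = 0001100, weight = 2.
  m = 011 → c = 1111110, weight = 6.
  m = 111 → c = 1010000, weight = 2.
Tally weights:
  weight 0: 1 codewords.
  weight 2: 3 codewords.
  weight 4: 3 codewords.
  weight 6: 1 codewords.
Minimum distance d = smallest w > 0 with A_w > 0 = 2.
Sanity: Σ A_w = 8 = 2^3 = 8 ✓.


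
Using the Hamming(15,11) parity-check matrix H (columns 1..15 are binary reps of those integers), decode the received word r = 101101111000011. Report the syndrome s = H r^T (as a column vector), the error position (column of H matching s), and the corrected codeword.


s = (0, 1, 1, 1)^T, error position = 7, corrected codeword c = 101101011000011

Compute s = H r^T mod 2 one row at a time:
  s_1 = 1 + 1 + 0 + 0 + 0 + 0 + 1 + 1 = 4 ≡ 0 (mod 2).
  s_2 = 1 + 0 + 1 + 1 + 0 + 0 + 1 + 1 = 5 ≡ 1 (mod 2).
  s_3 = 0 + 1 + 1 + 1 + 0 + 0 + 1 + 1 = 5 ≡ 1 (mod 2).
  s_4 = 1 + 1 + 0 + 1 + 1 + 0 + 0 + 1 = 5 ≡ 1 (mod 2).
s = (0, 1, 1, 1)^T — this equals column 7 of H (binary 0111), so error is at position 7.
Correct: flip bit 7 of r = 101101111000011 to get c = 101101011000011.


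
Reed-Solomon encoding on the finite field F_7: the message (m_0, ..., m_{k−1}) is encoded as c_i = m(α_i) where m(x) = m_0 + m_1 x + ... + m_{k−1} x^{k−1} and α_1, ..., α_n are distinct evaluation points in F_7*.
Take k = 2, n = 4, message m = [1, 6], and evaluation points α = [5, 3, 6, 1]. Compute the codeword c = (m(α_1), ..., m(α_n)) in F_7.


c = [3, 5, 2, 0]

Message polynomial: m(x) = 1 + 6·x (mod 7).
For each evaluation point α_i, compute m(α_i) mod 7:
  α_1 = 5: Horner steps 6 → 3, so m(5) = 3.
  α_2 = 3: Horner steps 6 → 5, so m(3) = 5.
  α_3 = 6: Horner steps 6 → 2, so m(6) = 2.
  α_4 = 1: Horner steps 6 → 0, so m(1) = 0.
Codeword c = [3, 5, 2, 0] ∈ F_7^4.


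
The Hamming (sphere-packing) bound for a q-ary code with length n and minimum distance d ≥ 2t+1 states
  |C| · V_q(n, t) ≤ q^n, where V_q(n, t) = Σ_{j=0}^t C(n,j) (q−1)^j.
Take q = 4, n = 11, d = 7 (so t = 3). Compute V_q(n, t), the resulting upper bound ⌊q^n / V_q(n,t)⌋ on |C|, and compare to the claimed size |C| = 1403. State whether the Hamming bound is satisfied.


V_q(n, t) = 4984, q^n = 4194304, Hamming bound = 841, |C| = 1403 > bound (violated).

Step 1: Compute V_q(n, t) = Σ_{j=0}^3 C(n, j) (q−1)^j.
  j = 0: C(11,0)·(3)^0 = 1·1 = 1.
  j = 1: C(11,1)·(3)^1 = 11·3 = 33.
  j = 2: C(11,2)·(3)^2 = 55·9 = 495.
  j = 3: C(11,3)·(3)^3 = 165·27 = 4455.
  V_q(n, t) = 1 + 33 + 495 + 4455 = 4984.
Step 2: q^n = 4^11 = 4194304.
Step 3: Hamming bound ⌊q^n / V_q(n,t)⌋ = ⌊4194304/4984⌋ = 841.
Step 4: Compare |C| = 1403 to 841: violated.
The claimed |C| lies above the Hamming bound, so no 4-ary code of length 11 with d ≥ 7 can have 1403 codewords.


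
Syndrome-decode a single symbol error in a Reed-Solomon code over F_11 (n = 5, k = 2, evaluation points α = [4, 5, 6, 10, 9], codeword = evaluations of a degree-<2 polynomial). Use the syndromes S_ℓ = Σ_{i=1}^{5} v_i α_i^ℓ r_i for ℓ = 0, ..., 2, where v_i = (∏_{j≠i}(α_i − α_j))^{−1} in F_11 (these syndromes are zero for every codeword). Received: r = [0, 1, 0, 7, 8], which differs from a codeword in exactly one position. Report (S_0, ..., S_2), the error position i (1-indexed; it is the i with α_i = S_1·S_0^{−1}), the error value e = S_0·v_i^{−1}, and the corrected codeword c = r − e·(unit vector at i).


S = (4, 5, 9), error at position 1, error magnitude e = 9, c = [2, 1, 0, 7, 8].

Step 1: column multipliers v_i = (∏_{j≠i}(α_i − α_j))^{−1} mod 11.
  i = 1 (α = 4): (4−5)(4−6)(4−10)(4−9) = (−1)·(−2)·(−6)·(−5) = 60 ≡ 5, so v_1 = 5^{−1} = 9 (mod 11).
  i = 2 (α = 5): (5−4)(5−6)(5−10)(5−9) = 1·(−1)·(−5)·(−4) = −20 ≡ 2, so v_2 = 2^{−1} = 6 (mod 11).
  i = 3 (α = 6): (6−4)(6−5)(6−10)(6−9) = 2·1·(−4)·(−3) = 24 ≡ 2, so v_3 = 2^{−1} = 6 (mod 11).
  i = 4 (α = 10): (10−4)(10−5)(10−6)(10−9) = 6·5·4·1 = 120 ≡ 10, so v_4 = 10^{−1} = 10 (mod 11).
  i = 5 (α = 9): (9−4)(9−5)(9−6)(9−10) = 5·4·3·(−1) = −60 ≡ 6, so v_5 = 6^{−1} = 2 (mod 11).
  v = [9, 6, 6, 10, 2].
Step 2: syndromes of r = [0, 1, 0, 7, 8] (all sums mod 11).
  S_0 = Σ v_i r_i = 9·0 + 6·1 + 6·0 + 10·7 + 2·8 = 92 ≡ 4.
  S_1 = Σ v_i α_i r_i = 9·4·0 + 6·5·1 + 6·6·0 + 10·10·7 + 2·9·8 = 874 ≡ 5.
  α_i^2 mod 11 = [5, 3, 3, 1, 4].
  S_2 = Σ v_i α_i^2 r_i = 9·5·0 + 6·3·1 + 6·3·0 + 10·1·7 + 2·4·8 = 152 ≡ 9.
  S = (4, 5, 9) ≠ 0, so r is not a codeword (an error is present).
Step 3: locate the error. For a single error e at position i, S_ℓ = v_i·e·α_i^ℓ, so α_err = S_1/S_0.
  S_0^{−1} = 4^{−1} = 3 (mod 11), so α_err = 5·3 = 15 ≡ 4 = α_1. Error position i = 1.
  Consistency check: S_2/S_1 = 9·9 = 81 ≡ 4 = α_err ✓ (single-error assumption holds).
Step 4: error magnitude e = S_0/v_1 = S_0·∏_{j≠1}(α_1 − α_j) = 4·5 = 20 ≡ 9 (mod 11).
Step 5: correct position 1: c_1 = r_1 − e = 0 − 9 ≡ 2 (mod 11). Hence c = [2, 1, 0, 7, 8].
  Check: interpolating c through the α_i gives m(x) = 6 + 10·x (degree < 2) with m(α_i) = c_i for every i, so c is indeed a codeword.


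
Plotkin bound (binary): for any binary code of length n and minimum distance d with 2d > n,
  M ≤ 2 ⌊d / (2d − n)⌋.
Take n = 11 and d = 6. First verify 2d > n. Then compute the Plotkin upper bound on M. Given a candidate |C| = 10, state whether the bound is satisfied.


Plotkin bound M ≤ 12; given |C| = 10 ≤ bound (satisfied).

Check applicability: 2d = 12, n = 11.
2d − n = 1 > 0, so Plotkin applies.
Compute d/(2d−n) = 6/1 ≈ 6.0000.
⌊d/(2d−n)⌋ = 6.
Plotkin bound: M ≤ 2·6 = 12.
Given |C| = 10, check: satisfied.
This |C| is below the Plotkin bound.


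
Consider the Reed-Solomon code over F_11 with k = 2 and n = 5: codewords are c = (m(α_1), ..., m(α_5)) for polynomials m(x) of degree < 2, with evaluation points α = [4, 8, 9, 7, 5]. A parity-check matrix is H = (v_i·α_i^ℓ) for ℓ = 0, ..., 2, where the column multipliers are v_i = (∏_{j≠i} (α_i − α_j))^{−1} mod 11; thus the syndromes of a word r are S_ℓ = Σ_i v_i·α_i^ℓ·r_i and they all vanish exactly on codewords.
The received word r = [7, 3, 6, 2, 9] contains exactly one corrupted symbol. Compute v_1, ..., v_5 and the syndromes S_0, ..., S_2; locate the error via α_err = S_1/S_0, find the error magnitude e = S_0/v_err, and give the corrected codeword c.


S = (1, 8, 9), error at position 2, error magnitude e = 10, c = [7, 4, 6, 2, 9].

Step 1: column multipliers v_i = (∏_{j≠i}(α_i − α_j))^{−1} mod 11.
  i = 1 (α = 4): (4−8)(4−9)(4−7)(4−5) = (−4)·(−5)·(−3)·(−1) = 60 ≡ 5, so v_1 = 5^{−1} = 9 (mod 11).
  i = 2 (α = 8): (8−4)(8−9)(8−7)(8−5) = 4·(−1)·1·3 = −12 ≡ 10, so v_2 = 10^{−1} = 10 (mod 11).
  i = 3 (α = 9): (9−4)(9−8)(9−7)(9−5) = 5·1·2·4 = 40 ≡ 7, so v_3 = 7^{−1} = 8 (mod 11).
  i = 4 (α = 7): (7−4)(7−8)(7−9)(7−5) = 3·(−1)·(−2)·2 = 12 ≡ 1, so v_4 = 1^{−1} = 1 (mod 11).
  i = 5 (α = 5): (5−4)(5−8)(5−9)(5−7) = 1·(−3)·(−4)·(−2) = −24 ≡ 9, so v_5 = 9^{−1} = 5 (mod 11).
  v = [9, 10, 8, 1, 5].
Step 2: syndromes of r = [7, 3, 6, 2, 9] (all sums mod 11).
  S_0 = Σ v_i r_i = 9·7 + 10·3 + 8·6 + 1·2 + 5·9 = 188 ≡ 1.
  S_1 = Σ v_i α_i r_i = 9·4·7 + 10·8·3 + 8·9·6 + 1·7·2 + 5·5·9 = 1163 ≡ 8.
  α_i^2 mod 11 = [5, 9, 4, 5, 3].
  S_2 = Σ v_i α_i^2 r_i = 9·5·7 + 10·9·3 + 8·4·6 + 1·5·2 + 5·3·9 = 922 ≡ 9.
  S = (1, 8, 9) ≠ 0, so r is not a codeword (an error is present).
Step 3: locate the error. For a single error e at position i, S_ℓ = v_i·e·α_i^ℓ, so α_err = S_1/S_0.
  S_0^{−1} = 1^{−1} = 1 (mod 11), so α_err = 8·1 = 8 ≡ 8 = α_2. Error position i = 2.
  Consistency check: S_2/S_1 = 9·7 = 63 ≡ 8 = α_err ✓ (single-error assumption holds).
Step 4: error magnitude e = S_0/v_2 = S_0·∏_{j≠2}(α_2 − α_j) = 1·10 = 10 ≡ 10 (mod 11).
Step 5: correct position 2: c_2 = r_2 − e = 3 − 10 ≡ 4 (mod 11). Hence c = [7, 4, 6, 2, 9].
  Check: interpolating c through the α_i gives m(x) = 10 + 2·x (degree < 2) with m(α_i) = c_i for every i, so c is indeed a codeword.


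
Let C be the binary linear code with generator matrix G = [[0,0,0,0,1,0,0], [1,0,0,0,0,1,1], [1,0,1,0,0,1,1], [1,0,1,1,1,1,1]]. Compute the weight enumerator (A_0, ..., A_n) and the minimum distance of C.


Weight distribution: A_0 = 1, A_1 = 3, A_2 = 3, A_3 = 2, A_4 = 3, A_5 = 3, A_6 = 1. Minimum distance d = 1.

Enumerate all 2^4 = 16 messages m ∈ F_2^4.
For each, compute codeword c = mG in F_2^7, then tally its weight.
  m = 0000 → c = 0000000, weight = 0.
  m = 1000 → c = 0000100, weight = 1.
  m = 0100 → c = 1000011, weight = 3.
  m = 1100 → c = 1000111, weight = 4.
  m = 0010 → c = 1010011, weight = 4.
  m = 1010 → c = 1010111, weight = 5.
  m = 0110 → c = 0010000, weight = 1.
  m = 1110 → c = 0010100, weight = 2.
  m = 0001 → c = 1011111, weight = 6.
  m = 1001 → c = 1011011, weight = 5.
  m = 0101 → c = 0011100, weight = 3.
  m = 1101 → c = 0011000, weight = 2.
  m = 0011 → c = 0001100, weight = 2.
  m = 1011 → c = 0001000, weight = 1.
  m = 0111 → c = 1001111, weight = 5.
  m = 1111 → c = 1001011, weight = 4.
Tally weights:
  weight 0: 1 codewords.
  weight 1: 3 codewords.
  weight 2: 3 codewords.
  weight 3: 2 codewords.
  weight 4: 3 codewords.
  weight 5: 3 codewords.
  weight 6: 1 codewords.
Minimum distance d = smallest w > 0 with A_w > 0 = 1.
Sanity: Σ A_w = 16 = 2^4 = 16 ✓.


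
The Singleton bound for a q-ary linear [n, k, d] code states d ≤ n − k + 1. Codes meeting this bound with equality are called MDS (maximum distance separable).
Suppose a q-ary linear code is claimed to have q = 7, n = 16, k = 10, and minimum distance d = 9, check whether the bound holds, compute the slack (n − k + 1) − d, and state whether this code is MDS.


Singleton RHS = n − k + 1 = 7, slack = -2, bound violated (no such code; not MDS).

Singleton bound: d ≤ n − k + 1.
Here n = 16, k = 10, so n − k + 1 = 7.
Given d = 9, check d ≤ 7: NO.
Slack = (n − k + 1) − d = -2.
The slack is negative: d = 9 exceeds n − k + 1 = 7 by 2, so the Singleton bound is violated and no linear [16, 10, 9]_7 code can exist. In particular it is not MDS (MDS requires d = n − k + 1 exactly).
Description: the claimed parameters are [16, 10, 9]_7; such a code would be impossible (violates the Singleton bound).


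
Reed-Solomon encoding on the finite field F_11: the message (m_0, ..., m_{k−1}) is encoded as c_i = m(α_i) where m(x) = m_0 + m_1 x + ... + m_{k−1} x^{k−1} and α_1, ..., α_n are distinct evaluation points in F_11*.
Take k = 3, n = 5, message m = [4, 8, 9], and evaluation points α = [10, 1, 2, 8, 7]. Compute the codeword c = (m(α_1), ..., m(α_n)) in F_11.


c = [5, 10, 1, 6, 6]

Message polynomial: m(x) = 4 + 8·x + 9·x^2 (mod 11).
For each evaluation point α_i, compute m(α_i) mod 11:
  α_1 = 10: Horner steps 9 → 10 → 5, so m(10) = 5.
  α_2 = 1: Horner steps 9 → 6 → 10, so m(1) = 10.
  α_3 = 2: Horner steps 9 → 4 → 1, so m(2) = 1.
  α_4 = 8: Horner steps 9 → 3 → 6, so m(8) = 6.
  α_5 = 7: Horner steps 9 → 5 → 6, so m(7) = 6.
Codeword c = [5, 10, 1, 6, 6] ∈ F_11^5.


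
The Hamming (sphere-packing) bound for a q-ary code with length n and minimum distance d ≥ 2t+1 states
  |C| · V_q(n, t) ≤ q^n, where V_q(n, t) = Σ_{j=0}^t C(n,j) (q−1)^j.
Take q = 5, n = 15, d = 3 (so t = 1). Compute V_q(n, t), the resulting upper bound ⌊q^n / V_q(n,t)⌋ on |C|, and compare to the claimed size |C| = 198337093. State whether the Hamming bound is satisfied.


V_q(n, t) = 61, q^n = 30517578125, Hamming bound = 500288165, |C| = 198337093 ≤ bound (satisfied).

Step 1: Compute V_q(n, t) = Σ_{j=0}^1 C(n, j) (q−1)^j.
  j = 0: C(15,0)·(4)^0 = 1·1 = 1.
  j = 1: C(15,1)·(4)^1 = 15·4 = 60.
  V_q(n, t) = 1 + 60 = 61.
Step 2: q^n = 5^15 = 30517578125.
Step 3: Hamming bound ⌊q^n / V_q(n,t)⌋ = ⌊30517578125/61⌋ = 500288165.
Step 4: Compare |C| = 198337093 to 500288165: satisfied.
The claimed |C| lies below the Hamming bound.


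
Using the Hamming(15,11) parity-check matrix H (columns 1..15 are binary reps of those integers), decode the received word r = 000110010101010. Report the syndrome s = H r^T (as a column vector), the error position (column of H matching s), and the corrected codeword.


s = (0, 0, 0, 1)^T, error position = 1, corrected codeword c = 100110010101010

Compute s = H r^T mod 2 one row at a time:
  s_1 = 1 + 0 + 1 + 0 + 1 + 0 + 1 + 0 = 4 ≡ 0 (mod 2).
  s_2 = 1 + 1 + 0 + 0 + 1 + 0 + 1 + 0 = 4 ≡ 0 (mod 2).
  s_3 = 0 + 0 + 0 + 0 + 1 + 0 + 1 + 0 = 2 ≡ 0 (mod 2).
  s_4 = 0 + 0 + 1 + 0 + 0 + 0 + 0 + 0 = 1 ≡ 1 (mod 2).
s = (0, 0, 0, 1)^T — this equals column 1 of H (binary 0001), so error is at position 1.
Correct: flip bit 1 of r = 000110010101010 to get c = 100110010101010.


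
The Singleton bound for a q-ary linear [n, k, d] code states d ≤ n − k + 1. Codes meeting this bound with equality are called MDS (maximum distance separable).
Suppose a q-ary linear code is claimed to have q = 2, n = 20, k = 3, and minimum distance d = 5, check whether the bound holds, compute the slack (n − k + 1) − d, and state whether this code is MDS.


Singleton RHS = n − k + 1 = 18, slack = 13, bound satisfied, not MDS.

Singleton bound: d ≤ n − k + 1.
Here n = 20, k = 3, so n − k + 1 = 18.
Given d = 5, check d ≤ 18: YES.
Slack = (n − k + 1) − d = 13.
The code is NOT MDS (slack = 13 > 0).
Description: the claimed parameters are [20, 3, 5]_2; such a code would be non-MDS.


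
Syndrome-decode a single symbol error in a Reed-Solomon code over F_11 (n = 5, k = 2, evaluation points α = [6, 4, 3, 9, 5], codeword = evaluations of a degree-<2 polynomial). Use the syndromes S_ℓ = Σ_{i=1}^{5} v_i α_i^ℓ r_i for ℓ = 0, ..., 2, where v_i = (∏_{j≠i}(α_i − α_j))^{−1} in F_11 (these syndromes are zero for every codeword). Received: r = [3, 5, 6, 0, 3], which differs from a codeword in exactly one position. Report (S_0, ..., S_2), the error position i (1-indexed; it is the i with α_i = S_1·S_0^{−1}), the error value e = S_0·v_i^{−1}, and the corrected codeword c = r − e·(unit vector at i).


S = (4, 9, 1), error at position 5, error magnitude e = 10, c = [3, 5, 6, 0, 4].

Step 1: column multipliers v_i = (∏_{j≠i}(α_i − α_j))^{−1} mod 11.
  i = 1 (α = 6): (6−4)(6−3)(6−9)(6−5) = 2·3·(−3)·1 = −18 ≡ 4, so v_1 = 4^{−1} = 3 (mod 11).
  i = 2 (α = 4): (4−6)(4−3)(4−9)(4−5) = (−2)·1·(−5)·(−1) = −10 ≡ 1, so v_2 = 1^{−1} = 1 (mod 11).
  i = 3 (α = 3): (3−6)(3−4)(3−9)(3−5) = (−3)·(−1)·(−6)·(−2) = 36 ≡ 3, so v_3 = 3^{−1} = 4 (mod 11).
  i = 4 (α = 9): (9−6)(9−4)(9−3)(9−5) = 3·5·6·4 = 360 ≡ 8, so v_4 = 8^{−1} = 7 (mod 11).
  i = 5 (α = 5): (5−6)(5−4)(5−3)(5−9) = (−1)·1·2·(−4) = 8 ≡ 8, so v_5 = 8^{−1} = 7 (mod 11).
  v = [3, 1, 4, 7, 7].
Step 2: syndromes of r = [3, 5, 6, 0, 3] (all sums mod 11).
  S_0 = Σ v_i r_i = 3·3 + 1·5 + 4·6 + 7·0 + 7·3 = 59 ≡ 4.
  S_1 = Σ v_i α_i r_i = 3·6·3 + 1·4·5 + 4·3·6 + 7·9·0 + 7·5·3 = 251 ≡ 9.
  α_i^2 mod 11 = [3, 5, 9, 4, 3].
  S_2 = Σ v_i α_i^2 r_i = 3·3·3 + 1·5·5 + 4·9·6 + 7·4·0 + 7·3·3 = 331 ≡ 1.
  S = (4, 9, 1) ≠ 0, so r is not a codeword (an error is present).
Step 3: locate the error. For a single error e at position i, S_ℓ = v_i·e·α_i^ℓ, so α_err = S_1/S_0.
  S_0^{−1} = 4^{−1} = 3 (mod 11), so α_err = 9·3 = 27 ≡ 5 = α_5. Error position i = 5.
  Consistency check: S_2/S_1 = 1·5 = 5 ≡ 5 = α_err ✓ (single-error assumption holds).
Step 4: error magnitude e = S_0/v_5 = S_0·∏_{j≠5}(α_5 − α_j) = 4·8 = 32 ≡ 10 (mod 11).
Step 5: correct position 5: c_5 = r_5 − e = 3 − 10 ≡ 4 (mod 11). Hence c = [3, 5, 6, 0, 4].
  Check: interpolating c through the α_i gives m(x) = 9 + 10·x (degree < 2) with m(α_i) = c_i for every i, so c is indeed a codeword.


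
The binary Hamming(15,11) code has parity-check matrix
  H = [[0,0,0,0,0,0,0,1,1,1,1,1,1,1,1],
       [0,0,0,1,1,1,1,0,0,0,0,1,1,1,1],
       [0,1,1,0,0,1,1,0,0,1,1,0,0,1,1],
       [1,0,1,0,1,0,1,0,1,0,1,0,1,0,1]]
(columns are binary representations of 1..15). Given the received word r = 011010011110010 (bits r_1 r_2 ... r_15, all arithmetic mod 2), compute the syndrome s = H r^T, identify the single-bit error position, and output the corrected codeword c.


s = (1, 0, 1, 0)^T, error position = 10, corrected codeword c = 011010011010010

Compute s = H r^T mod 2 one row at a time:
  s_1 = 1 + 1 + 1 + 1 + 0 + 0 + 1 + 0 = 5 ≡ 1 (mod 2).
  s_2 = 0 + 1 + 0 + 0 + 0 + 0 + 1 + 0 = 2 ≡ 0 (mod 2).
  s_3 = 1 + 1 + 0 + 0 + 1 + 1 + 1 + 0 = 5 ≡ 1 (mod 2).
  s_4 = 0 + 1 + 1 + 0 + 1 + 1 + 0 + 0 = 4 ≡ 0 (mod 2).
s = (1, 0, 1, 0)^T — this equals column 10 of H (binary 1010), so error is at position 10.
Correct: flip bit 10 of r = 011010011110010 to get c = 011010011010010.


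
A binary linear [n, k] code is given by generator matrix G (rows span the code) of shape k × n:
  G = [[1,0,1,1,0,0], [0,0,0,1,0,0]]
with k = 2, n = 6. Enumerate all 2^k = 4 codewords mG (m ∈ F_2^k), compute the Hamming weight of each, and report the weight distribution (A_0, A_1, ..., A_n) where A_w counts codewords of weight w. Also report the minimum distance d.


Weight distribution: A_0 = 1, A_1 = 1, A_2 = 1, A_3 = 1. Minimum distance d = 1.

Enumerate all 2^2 = 4 messages m ∈ F_2^2.
For each, compute codeword c = mG in F_2^6, then tally its weight.
  m = 00 → c = 000000, weight = 0.
  m = 10 → c = 101100, weight = 3.
  m = 01 → c = 000100, weight = 1.
  m = 11 → c = 101000, weight = 2.
Tally weights:
  weight 0: 1 codewords.
  weight 1: 1 codewords.
  weight 2: 1 codewords.
  weight 3: 1 codewords.
Minimum distance d = smallest w > 0 with A_w > 0 = 1.
Sanity: Σ A_w = 4 = 2^2 = 4 ✓.


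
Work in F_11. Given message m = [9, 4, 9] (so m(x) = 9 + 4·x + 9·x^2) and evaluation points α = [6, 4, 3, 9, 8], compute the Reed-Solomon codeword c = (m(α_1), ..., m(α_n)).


c = [5, 4, 3, 4, 1]

Message polynomial: m(x) = 9 + 4·x + 9·x^2 (mod 11).
For each evaluation point α_i, compute m(α_i) mod 11:
  α_1 = 6: Horner steps 9 → 3 → 5, so m(6) = 5.
  α_2 = 4: Horner steps 9 → 7 → 4, so m(4) = 4.
  α_3 = 3: Horner steps 9 → 9 → 3, so m(3) = 3.
  α_4 = 9: Horner steps 9 → 8 → 4, so m(9) = 4.
  α_5 = 8: Horner steps 9 → 10 → 1, so m(8) = 1.
Codeword c = [5, 4, 3, 4, 1] ∈ F_11^5.


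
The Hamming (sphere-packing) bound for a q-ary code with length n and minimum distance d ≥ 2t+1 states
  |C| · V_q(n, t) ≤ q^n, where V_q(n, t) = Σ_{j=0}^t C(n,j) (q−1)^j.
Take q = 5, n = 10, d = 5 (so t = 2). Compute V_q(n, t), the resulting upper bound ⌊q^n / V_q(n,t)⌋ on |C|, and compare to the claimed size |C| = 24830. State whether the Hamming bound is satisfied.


V_q(n, t) = 761, q^n = 9765625, Hamming bound = 12832, |C| = 24830 > bound (violated).

Step 1: Compute V_q(n, t) = Σ_{j=0}^2 C(n, j) (q−1)^j.
  j = 0: C(10,0)·(4)^0 = 1·1 = 1.
  j = 1: C(10,1)·(4)^1 = 10·4 = 40.
  j = 2: C(10,2)·(4)^2 = 45·16 = 720.
  V_q(n, t) = 1 + 40 + 720 = 761.
Step 2: q^n = 5^10 = 9765625.
Step 3: Hamming bound ⌊q^n / V_q(n,t)⌋ = ⌊9765625/761⌋ = 12832.
Step 4: Compare |C| = 24830 to 12832: violated.
The claimed |C| lies above the Hamming bound, so no 5-ary code of length 10 with d ≥ 5 can have 24830 codewords.


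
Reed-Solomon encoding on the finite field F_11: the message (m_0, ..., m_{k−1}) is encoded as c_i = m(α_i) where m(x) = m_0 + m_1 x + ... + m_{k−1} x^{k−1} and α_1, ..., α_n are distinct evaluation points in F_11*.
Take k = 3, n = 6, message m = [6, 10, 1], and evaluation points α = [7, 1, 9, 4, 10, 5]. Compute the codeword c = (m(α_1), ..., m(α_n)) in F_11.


c = [4, 6, 1, 7, 8, 4]

Message polynomial: m(x) = 6 + 10·x + 1·x^2 (mod 11).
For each evaluation point α_i, compute m(α_i) mod 11:
  α_1 = 7: Horner steps 1 → 6 → 4, so m(7) = 4.
  α_2 = 1: Horner steps 1 → 0 → 6, so m(1) = 6.
  α_3 = 9: Horner steps 1 → 8 → 1, so m(9) = 1.
  α_4 = 4: Horner steps 1 → 3 → 7, so m(4) = 7.
  α_5 = 10: Horner steps 1 → 9 → 8, so m(10) = 8.
  α_6 = 5: Horner steps 1 → 4 → 4, so m(5) = 4.
Codeword c = [4, 6, 1, 7, 8, 4] ∈ F_11^6.


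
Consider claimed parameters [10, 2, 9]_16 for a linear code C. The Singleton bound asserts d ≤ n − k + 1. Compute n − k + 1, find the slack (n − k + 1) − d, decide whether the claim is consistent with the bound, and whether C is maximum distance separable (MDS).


Singleton RHS = n − k + 1 = 9, slack = 0, bound satisfied, MDS.

Singleton bound: d ≤ n − k + 1.
Here n = 10, k = 2, so n − k + 1 = 9.
Given d = 9, check d ≤ 9: YES.
Slack = (n − k + 1) − d = 0.
The code is MDS (slack = 0).
Description: the claimed parameters are [10, 2, 9]_16; such a code would be MDS (meets Singleton bound).


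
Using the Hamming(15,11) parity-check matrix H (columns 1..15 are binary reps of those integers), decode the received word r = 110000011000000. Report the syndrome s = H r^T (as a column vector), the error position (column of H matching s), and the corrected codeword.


s = (0, 0, 1, 0)^T, error position = 2, corrected codeword c = 100000011000000

Compute s = H r^T mod 2 one row at a time:
  s_1 = 1 + 1 + 0 + 0 + 0 + 0 + 0 + 0 = 2 ≡ 0 (mod 2).
  s_2 = 0 + 0 + 0 + 0 + 0 + 0 + 0 + 0 = 0 ≡ 0 (mod 2).
  s_3 = 1 + 0 + 0 + 0 + 0 + 0 + 0 + 0 = 1 ≡ 1 (mod 2).
  s_4 = 1 + 0 + 0 + 0 + 1 + 0 + 0 + 0 = 2 ≡ 0 (mod 2).
s = (0, 0, 1, 0)^T — this equals column 2 of H (binary 0010), so error is at position 2.
Correct: flip bit 2 of r = 110000011000000 to get c = 100000011000000.


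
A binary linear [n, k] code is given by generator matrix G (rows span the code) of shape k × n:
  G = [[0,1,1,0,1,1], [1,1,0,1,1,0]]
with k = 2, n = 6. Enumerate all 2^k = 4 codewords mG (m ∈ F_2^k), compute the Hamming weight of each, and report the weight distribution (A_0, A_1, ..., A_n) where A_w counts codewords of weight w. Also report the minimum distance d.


Weight distribution: A_0 = 1, A_4 = 3. Minimum distance d = 4.

Enumerate all 2^2 = 4 messages m ∈ F_2^2.
For each, compute codeword c = mG in F_2^6, then tally its weight.
  m = 00 → c = 000000, weight = 0.
  m = 10 → c = 011011, weight = 4.
  m = 01 → c = 110110, weight = 4.
  m = 11 → c = 101101, weight = 4.
Tally weights:
  weight 0: 1 codewords.
  weight 4: 3 codewords.
Minimum distance d = smallest w > 0 with A_w > 0 = 4.
Sanity: Σ A_w = 4 = 2^2 = 4 ✓.


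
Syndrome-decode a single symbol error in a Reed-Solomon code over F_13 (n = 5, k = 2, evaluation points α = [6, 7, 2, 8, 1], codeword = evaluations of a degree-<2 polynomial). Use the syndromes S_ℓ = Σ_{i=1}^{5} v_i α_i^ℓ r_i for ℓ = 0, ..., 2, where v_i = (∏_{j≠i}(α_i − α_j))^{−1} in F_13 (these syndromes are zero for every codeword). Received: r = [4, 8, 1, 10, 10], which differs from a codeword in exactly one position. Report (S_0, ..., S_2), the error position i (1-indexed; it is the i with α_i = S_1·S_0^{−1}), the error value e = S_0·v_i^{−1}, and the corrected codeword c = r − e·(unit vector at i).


S = (4, 6, 9), error at position 4, error magnitude e = 11, c = [4, 8, 1, 12, 10].

Step 1: column multipliers v_i = (∏_{j≠i}(α_i − α_j))^{−1} mod 13.
  i = 1 (α = 6): (6−7)(6−2)(6−8)(6−1) = (−1)·4·(−2)·5 = 40 ≡ 1, so v_1 = 1^{−1} = 1 (mod 13).
  i = 2 (α = 7): (7−6)(7−2)(7−8)(7−1) = 1·5·(−1)·6 = −30 ≡ 9, so v_2 = 9^{−1} = 3 (mod 13).
  i = 3 (α = 2): (2−6)(2−7)(2−8)(2−1) = (−4)·(−5)·(−6)·1 = −120 ≡ 10, so v_3 = 10^{−1} = 4 (mod 13).
  i = 4 (α = 8): (8−6)(8−7)(8−2)(8−1) = 2·1·6·7 = 84 ≡ 6, so v_4 = 6^{−1} = 11 (mod 13).
  i = 5 (α = 1): (1−6)(1−7)(1−2)(1−8) = (−5)·(−6)·(−1)·(−7) = 210 ≡ 2, so v_5 = 2^{−1} = 7 (mod 13).
  v = [1, 3, 4, 11, 7].
Step 2: syndromes of r = [4, 8, 1, 10, 10] (all sums mod 13).
  S_0 = Σ v_i r_i = 1·4 + 3·8 + 4·1 + 11·10 + 7·10 = 212 ≡ 4.
  S_1 = Σ v_i α_i r_i = 1·6·4 + 3·7·8 + 4·2·1 + 11·8·10 + 7·1·10 = 1150 ≡ 6.
  α_i^2 mod 13 = [10, 10, 4, 12, 1].
  S_2 = Σ v_i α_i^2 r_i = 1·10·4 + 3·10·8 + 4·4·1 + 11·12·10 + 7·1·10 = 1686 ≡ 9.
  S = (4, 6, 9) ≠ 0, so r is not a codeword (an error is present).
Step 3: locate the error. For a single error e at position i, S_ℓ = v_i·e·α_i^ℓ, so α_err = S_1/S_0.
  S_0^{−1} = 4^{−1} = 10 (mod 13), so α_err = 6·10 = 60 ≡ 8 = α_4. Error position i = 4.
  Consistency check: S_2/S_1 = 9·11 = 99 ≡ 8 = α_err ✓ (single-error assumption holds).
Step 4: error magnitude e = S_0/v_4 = S_0·∏_{j≠4}(α_4 − α_j) = 4·6 = 24 ≡ 11 (mod 13).
Step 5: correct position 4: c_4 = r_4 − e = 10 − 11 ≡ 12 (mod 13). Hence c = [4, 8, 1, 12, 10].
  Check: interpolating c through the α_i gives m(x) = 6 + 4·x (degree < 2) with m(α_i) = c_i for every i, so c is indeed a codeword.
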